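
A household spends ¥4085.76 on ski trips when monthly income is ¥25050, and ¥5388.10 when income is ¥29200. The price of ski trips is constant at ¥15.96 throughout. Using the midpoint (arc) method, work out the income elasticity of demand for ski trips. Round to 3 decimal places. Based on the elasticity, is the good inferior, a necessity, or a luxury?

With a constant price, Q₁ = 4085.76/15.96 = 256.000 and Q₂ = 5388.10/15.96 = 337.600 (equivalently, work directly with expenditure since P cancels).
Midpoint %ΔQ = (5388.10 − 4085.76)/4736.93 = 0.27493; midpoint %ΔI = (29200 − 25050)/27125 = 0.15300.
η = 0.27493 / 0.15300 = 1.797.
η > 1 ⇒ luxury.

1.797 (luxury)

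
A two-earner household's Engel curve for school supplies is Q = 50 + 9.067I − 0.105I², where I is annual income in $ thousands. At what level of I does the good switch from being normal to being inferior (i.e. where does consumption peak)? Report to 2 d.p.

dQ/dI = 9.067 − 0.21I.
The good is inferior where dQ/dI < 0. Setting dQ/dI = 0 gives I = 9.067 / 0.21 = 43.18.

43.18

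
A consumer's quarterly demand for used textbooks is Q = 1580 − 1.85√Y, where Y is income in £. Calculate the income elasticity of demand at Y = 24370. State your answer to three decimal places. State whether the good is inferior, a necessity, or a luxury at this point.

At Y = 24370: Q = 1291.198.
dQ/dY = -1.85/(2√Y) = -0.00592535 at this income.
η = (dQ/dY)·(Y/Q) = -0.00592535 × (24370/1291.198) = -0.112.
Since η < 0, the good is an inferior good.

-0.112 (inferior good)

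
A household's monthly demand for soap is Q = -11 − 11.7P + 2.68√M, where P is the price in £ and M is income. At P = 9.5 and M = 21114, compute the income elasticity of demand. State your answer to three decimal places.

0.729

At P = 9.5, M = 21114: Q = 267.272.
Holding P constant, ∂Q/∂M = 2.68/(2√M) = 0.00922188.
η_M = (∂Q/∂M)·(M/Q) = 0.00922188 × (21114/267.272) = 0.729.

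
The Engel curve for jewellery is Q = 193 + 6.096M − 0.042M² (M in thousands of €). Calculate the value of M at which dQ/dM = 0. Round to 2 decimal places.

dQ/dM = 6.096 − 0.084M.
The good is inferior where dQ/dM < 0. Setting dQ/dM = 0 gives M = 6.096 / 0.084 = 72.57.

72.57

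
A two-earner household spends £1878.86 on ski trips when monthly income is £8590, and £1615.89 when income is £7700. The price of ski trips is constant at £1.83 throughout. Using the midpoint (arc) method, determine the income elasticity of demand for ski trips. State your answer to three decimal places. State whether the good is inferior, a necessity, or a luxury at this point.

With a constant price, Q₁ = 1878.86/1.83 = 1026.699 and Q₂ = 1615.89/1.83 = 883.000 (equivalently, work directly with expenditure since P cancels).
Midpoint %ΔQ = (1615.89 − 1878.86)/1747.38 = -0.15049; midpoint %ΔI = (7700 − 8590)/8145 = -0.10927.
η = -0.15049 / -0.10927 = 1.377.
η > 1 ⇒ luxury.

1.377 (luxury)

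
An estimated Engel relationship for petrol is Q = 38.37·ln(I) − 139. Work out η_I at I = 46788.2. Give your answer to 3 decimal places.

0.140

At I = 46788.2: Q = 273.607.
dQ/dI = 38.37/I = 0.000820079 at this income.
η = (dQ/dI)·(I/Q) = 0.000820079 × (46788.2/273.607) = 0.140.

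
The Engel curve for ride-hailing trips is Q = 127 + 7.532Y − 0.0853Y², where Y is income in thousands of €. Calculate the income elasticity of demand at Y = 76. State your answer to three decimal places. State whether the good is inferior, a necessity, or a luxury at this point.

-1.997 (inferior good)

At Y = 76: Q = 206.7392.
dQ/dY = 7.532 − 0.1706Y = -5.43360.
η = (dQ/dY)·(Y/Q) = -5.43360 × (76/206.7392) = -1.997.
η < 0 ⇒ inferior good.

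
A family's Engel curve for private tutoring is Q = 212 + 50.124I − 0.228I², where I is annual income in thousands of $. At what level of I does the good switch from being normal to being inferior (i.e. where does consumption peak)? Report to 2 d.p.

109.92

dQ/dI = 50.124 − 0.456I.
The good is inferior where dQ/dI < 0. Setting dQ/dI = 0 gives I = 50.124 / 0.456 = 109.92.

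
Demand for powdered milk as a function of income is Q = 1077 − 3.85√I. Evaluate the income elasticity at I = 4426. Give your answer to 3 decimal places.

At I = 4426: Q = 820.866.
dQ/dI = -3.85/(2√I) = -0.0289351 at this income.
η = (dQ/dI)·(I/Q) = -0.0289351 × (4426/820.866) = -0.156.

-0.156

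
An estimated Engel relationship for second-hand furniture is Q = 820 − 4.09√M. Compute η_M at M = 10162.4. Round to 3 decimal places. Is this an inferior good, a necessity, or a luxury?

-0.506 (inferior good)

At M = 10162.4: Q = 407.692.
dQ/dM = -4.09/(2√M) = -0.0202859 at this income.
η = (dQ/dM)·(M/Q) = -0.0202859 × (10162.4/407.692) = -0.506.
Since η < 0, the good is an inferior good.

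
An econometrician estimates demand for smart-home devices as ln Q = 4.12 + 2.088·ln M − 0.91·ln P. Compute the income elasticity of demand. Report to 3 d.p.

In a log-linear demand, the coefficient on ln M is the income elasticity.
So η = 2.088.

2.088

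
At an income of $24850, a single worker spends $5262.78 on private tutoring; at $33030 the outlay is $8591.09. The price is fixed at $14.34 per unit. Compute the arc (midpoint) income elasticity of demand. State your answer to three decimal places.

With a constant price, Q₁ = 5262.78/14.34 = 367.000 and Q₂ = 8591.09/14.34 = 599.100 (equivalently, work directly with expenditure since P cancels).
Midpoint %ΔQ = (8591.09 − 5262.78)/6926.94 = 0.48049; midpoint %ΔI = (33030 − 24850)/28940 = 0.28265.
η = 0.48049 / 0.28265 = 1.700.

1.700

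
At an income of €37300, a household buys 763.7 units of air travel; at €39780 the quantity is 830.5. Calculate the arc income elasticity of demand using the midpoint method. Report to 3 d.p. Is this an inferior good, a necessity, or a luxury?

ΔQ = 830.5 − 763.7 = 66.8; midpoint Q̄ = (763.7 + 830.5)/2 = 797.1.
ΔI = 39780 − 37300 = 2480; midpoint Ī = (37300 + 39780)/2 = 38540.
η = (ΔQ/Q̄) ÷ (ΔI/Ī) = (66.8/797.1) ÷ (2480/38540) = 1.302.
η > 1 ⇒ luxury.

1.302 (luxury)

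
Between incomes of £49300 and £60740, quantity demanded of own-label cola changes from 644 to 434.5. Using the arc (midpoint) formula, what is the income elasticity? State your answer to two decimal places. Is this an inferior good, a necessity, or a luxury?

ΔQ = 434.5 − 644 = -209.5; midpoint Q̄ = (644 + 434.5)/2 = 539.25.
ΔI = 60740 − 49300 = 11440; midpoint Ī = (49300 + 60740)/2 = 55020.
η = (ΔQ/Q̄) ÷ (ΔI/Ī) = (-209.5/539.25) ÷ (11440/55020) = -1.87.
η < 0 ⇒ inferior good.

-1.87 (inferior good)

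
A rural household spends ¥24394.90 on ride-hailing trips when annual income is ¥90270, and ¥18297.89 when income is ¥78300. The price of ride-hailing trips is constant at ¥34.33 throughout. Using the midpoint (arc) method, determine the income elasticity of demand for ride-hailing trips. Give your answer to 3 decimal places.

2.011

With a constant price, Q₁ = 24394.90/34.33 = 710.600 and Q₂ = 18297.89/34.33 = 533.000 (equivalently, work directly with expenditure since P cancels).
Midpoint %ΔQ = (18297.89 − 24394.90)/21346.40 = -0.28562; midpoint %ΔI = (78300 − 90270)/84285 = -0.14202.
η = -0.28562 / -0.14202 = 2.011.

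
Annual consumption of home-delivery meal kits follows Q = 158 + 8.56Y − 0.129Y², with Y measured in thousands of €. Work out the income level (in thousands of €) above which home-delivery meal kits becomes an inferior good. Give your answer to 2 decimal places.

dQ/dY = 8.56 − 0.258Y.
The good is inferior where dQ/dY < 0. Setting dQ/dY = 0 gives Y = 8.56 / 0.258 = 33.18.

33.18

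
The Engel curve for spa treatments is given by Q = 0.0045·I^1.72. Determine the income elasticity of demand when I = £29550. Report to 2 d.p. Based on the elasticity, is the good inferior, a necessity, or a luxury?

For Q = A·I^β the income elasticity is constant and equal to β.
Here β = 1.72, so η = 1.72.
Since η > 1, the good is a luxury.

1.72 (luxury)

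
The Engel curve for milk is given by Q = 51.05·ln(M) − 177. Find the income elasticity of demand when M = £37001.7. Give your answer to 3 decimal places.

At M = 37001.7: Q = 359.981.
dQ/dM = 51.05/M = 0.00137967 at this income.
η = (dQ/dM)·(M/Q) = 0.00137967 × (37001.7/359.981) = 0.142.

0.142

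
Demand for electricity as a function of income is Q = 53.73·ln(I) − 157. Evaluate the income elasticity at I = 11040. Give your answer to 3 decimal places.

0.157

At I = 11040: Q = 343.188.
dQ/dI = 53.73/I = 0.00486685 at this income.
η = (dQ/dI)·(I/Q) = 0.00486685 × (11040/343.188) = 0.157.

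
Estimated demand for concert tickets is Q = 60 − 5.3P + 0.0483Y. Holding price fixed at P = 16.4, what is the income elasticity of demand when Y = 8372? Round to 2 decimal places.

At P = 16.4, Y = 8372: Q = 377.448.
Holding P constant, ∂Q/∂Y = 0.0483.
η_Y = (∂Q/∂Y)·(Y/Q) = 0.0483 × (8372/377.448) = 1.07.

1.07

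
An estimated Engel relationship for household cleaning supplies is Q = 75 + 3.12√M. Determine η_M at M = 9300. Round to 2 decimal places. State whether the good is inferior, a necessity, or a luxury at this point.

At M = 9300: Q = 375.882.
dQ/dM = 3.12/(2√M) = 0.0161764 at this income.
η = (dQ/dM)·(M/Q) = 0.0161764 × (9300/375.882) = 0.40.
Since 0 < η < 1, the good is a necessity.

0.40 (necessity)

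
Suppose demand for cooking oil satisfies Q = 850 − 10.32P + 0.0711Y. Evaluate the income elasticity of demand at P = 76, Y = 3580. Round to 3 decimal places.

0.795

At P = 76, Y = 3580: Q = 320.218.
Holding P constant, ∂Q/∂Y = 0.0711.
η_Y = (∂Q/∂Y)·(Y/Q) = 0.0711 × (3580/320.218) = 0.795.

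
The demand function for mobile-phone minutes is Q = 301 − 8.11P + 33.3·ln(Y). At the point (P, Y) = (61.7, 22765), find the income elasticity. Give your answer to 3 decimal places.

At P = 61.7, Y = 22765: Q = 134.711.
Holding P constant, ∂Q/∂Y = 33.3/Y = 0.00146277.
η_Y = (∂Q/∂Y)·(Y/Q) = 0.00146277 × (22765/134.711) = 0.247.

0.247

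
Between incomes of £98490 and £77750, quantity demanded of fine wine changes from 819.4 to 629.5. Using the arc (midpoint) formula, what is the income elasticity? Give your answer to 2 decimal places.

ΔQ = 629.5 − 819.4 = -189.9; midpoint Q̄ = (819.4 + 629.5)/2 = 724.45.
ΔI = 77750 − 98490 = -20740; midpoint Ī = (98490 + 77750)/2 = 88120.
η = (ΔQ/Q̄) ÷ (ΔI/Ī) = (-189.9/724.45) ÷ (-20740/88120) = 1.11.

1.11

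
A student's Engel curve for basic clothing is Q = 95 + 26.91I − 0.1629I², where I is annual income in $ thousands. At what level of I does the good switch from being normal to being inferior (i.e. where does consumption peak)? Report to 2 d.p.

82.60

dQ/dI = 26.91 − 0.3258I.
The good is inferior where dQ/dI < 0. Setting dQ/dI = 0 gives I = 26.91 / 0.3258 = 82.60.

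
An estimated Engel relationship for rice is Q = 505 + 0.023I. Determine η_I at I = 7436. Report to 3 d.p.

0.253

At I = 7436: Q = 676.028.
dQ/dI = 0.023.
η = (dQ/dI)·(I/Q) = 0.023 × (7436/676.028) = 0.253.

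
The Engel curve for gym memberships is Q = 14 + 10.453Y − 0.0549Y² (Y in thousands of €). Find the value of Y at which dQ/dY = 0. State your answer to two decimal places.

dQ/dY = 10.453 − 0.1098Y.
The good is inferior where dQ/dY < 0. Setting dQ/dY = 0 gives Y = 10.453 / 0.1098 = 95.20.

95.20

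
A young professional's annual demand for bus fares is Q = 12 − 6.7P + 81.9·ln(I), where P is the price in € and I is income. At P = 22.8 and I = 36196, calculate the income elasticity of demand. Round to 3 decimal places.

At P = 22.8, I = 36196: Q = 718.920.
Holding P constant, ∂Q/∂I = 81.9/I = 0.00226268.
η_I = (∂Q/∂I)·(I/Q) = 0.00226268 × (36196/718.920) = 0.114.

0.114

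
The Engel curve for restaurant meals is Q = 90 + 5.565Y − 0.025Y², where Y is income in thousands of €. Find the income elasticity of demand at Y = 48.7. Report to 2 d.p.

0.51

At Y = 48.7: Q = 301.7233.
dQ/dY = 5.565 − 0.05Y = 3.13000.
η = (dQ/dY)·(Y/Q) = 3.13000 × (48.7/301.7233) = 0.51.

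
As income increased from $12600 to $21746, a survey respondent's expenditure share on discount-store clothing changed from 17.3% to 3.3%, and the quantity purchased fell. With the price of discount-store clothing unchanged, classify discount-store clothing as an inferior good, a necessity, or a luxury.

Quantity demanded falls as income rises, so η < 0.

inferior good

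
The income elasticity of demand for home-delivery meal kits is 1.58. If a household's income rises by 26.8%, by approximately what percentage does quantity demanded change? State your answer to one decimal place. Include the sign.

%ΔQ ≈ η × %ΔI = 1.58 × 26.8% = 42.3%.

42.3%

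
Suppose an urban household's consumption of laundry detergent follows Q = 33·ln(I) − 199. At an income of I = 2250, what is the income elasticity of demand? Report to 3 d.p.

0.592

At I = 2250: Q = 55.717.
dQ/dI = 33/I = 0.0146667 at this income.
η = (dQ/dI)·(I/Q) = 0.0146667 × (2250/55.717) = 0.592.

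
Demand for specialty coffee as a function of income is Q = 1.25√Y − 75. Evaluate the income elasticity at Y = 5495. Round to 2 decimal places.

2.62

At Y = 5495: Q = 17.660.
dQ/dY = 1.25/(2√Y) = 0.00843133 at this income.
η = (dQ/dY)·(Y/Q) = 0.00843133 × (5495/17.660) = 2.62.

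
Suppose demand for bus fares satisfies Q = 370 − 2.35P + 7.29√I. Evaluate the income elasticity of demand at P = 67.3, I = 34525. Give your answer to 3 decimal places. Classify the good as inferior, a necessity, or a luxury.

At P = 67.3, I = 34525: Q = 1566.393.
Holding P constant, ∂Q/∂I = 7.29/(2√I) = 0.0196169.
η_I = (∂Q/∂I)·(I/Q) = 0.0196169 × (34525/1566.393) = 0.432.
Since 0 < η < 1, this is a necessity.

0.432 (necessity)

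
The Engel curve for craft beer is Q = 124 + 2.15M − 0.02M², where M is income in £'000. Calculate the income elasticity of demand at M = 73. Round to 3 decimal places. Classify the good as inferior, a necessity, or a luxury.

-0.322 (inferior good)

At M = 73: Q = 174.3700.
dQ/dM = 2.15 − 0.04M = -0.77000.
η = (dQ/dM)·(M/Q) = -0.77000 × (73/174.3700) = -0.322.
η < 0 ⇒ inferior good.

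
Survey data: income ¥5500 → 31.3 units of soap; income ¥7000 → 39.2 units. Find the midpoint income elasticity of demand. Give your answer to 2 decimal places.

0.93

ΔQ = 39.2 − 31.3 = 7.9; midpoint Q̄ = (31.3 + 39.2)/2 = 35.25.
ΔI = 7000 − 5500 = 1500; midpoint Ī = (5500 + 7000)/2 = 6250.
η = (ΔQ/Q̄) ÷ (ΔI/Ī) = (7.9/35.25) ÷ (1500/6250) = 0.93.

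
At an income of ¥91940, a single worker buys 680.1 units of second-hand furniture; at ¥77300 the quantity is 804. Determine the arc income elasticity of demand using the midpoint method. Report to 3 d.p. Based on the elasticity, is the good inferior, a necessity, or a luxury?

-0.965 (inferior good)

ΔQ = 804 − 680.1 = 123.9; midpoint Q̄ = (680.1 + 804)/2 = 742.05.
ΔI = 77300 − 91940 = -14640; midpoint Ī = (91940 + 77300)/2 = 84620.
η = (ΔQ/Q̄) ÷ (ΔI/Ī) = (123.9/742.05) ÷ (-14640/84620) = -0.965.
η < 0 ⇒ inferior good.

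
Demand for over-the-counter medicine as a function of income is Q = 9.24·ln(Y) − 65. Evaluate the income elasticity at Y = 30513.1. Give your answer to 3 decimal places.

0.304

At Y = 30513.1: Q = 30.411.
dQ/dY = 9.24/Y = 0.000302821 at this income.
η = (dQ/dY)·(Y/Q) = 0.000302821 × (30513.1/30.411) = 0.304.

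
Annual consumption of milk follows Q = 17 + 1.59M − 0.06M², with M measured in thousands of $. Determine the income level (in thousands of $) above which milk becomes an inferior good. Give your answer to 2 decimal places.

13.25

dQ/dM = 1.59 − 0.12M.
The good is inferior where dQ/dM < 0. Setting dQ/dM = 0 gives M = 1.59 / 0.12 = 13.25.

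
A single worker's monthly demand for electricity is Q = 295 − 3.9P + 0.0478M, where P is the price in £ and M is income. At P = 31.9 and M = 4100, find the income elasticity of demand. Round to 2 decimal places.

At P = 31.9, M = 4100: Q = 366.570.
Holding P constant, ∂Q/∂M = 0.0478.
η_M = (∂Q/∂M)·(M/Q) = 0.0478 × (4100/366.570) = 0.53.

0.53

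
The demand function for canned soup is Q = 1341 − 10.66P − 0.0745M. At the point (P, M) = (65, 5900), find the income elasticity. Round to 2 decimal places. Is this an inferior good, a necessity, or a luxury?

At P = 65, M = 5900: Q = 208.550.
Holding P constant, ∂Q/∂M = −0.0745.
η_M = (∂Q/∂M)·(M/Q) = -0.0745 × (5900/208.550) = -2.11.
Since η < 0, this is an inferior good.

-2.11 (inferior good)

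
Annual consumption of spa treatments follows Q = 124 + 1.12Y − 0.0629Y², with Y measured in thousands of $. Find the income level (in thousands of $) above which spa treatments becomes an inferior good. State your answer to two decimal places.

8.90

dQ/dY = 1.12 − 0.1258Y.
The good is inferior where dQ/dY < 0. Setting dQ/dY = 0 gives Y = 1.12 / 0.1258 = 8.90.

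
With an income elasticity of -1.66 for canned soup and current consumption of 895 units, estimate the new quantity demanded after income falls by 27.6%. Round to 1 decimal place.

1305.1

%ΔQ ≈ η × %ΔI = -1.66 × (-27.6%) = 45.816%.
New Q ≈ 895 × (1 + 0.45816) = 1305.1.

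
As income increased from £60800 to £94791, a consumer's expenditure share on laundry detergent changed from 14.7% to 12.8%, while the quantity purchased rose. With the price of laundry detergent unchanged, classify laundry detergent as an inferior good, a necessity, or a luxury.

Quantity rises but the budget share falls as income rises, so 0 < η < 1.

necessity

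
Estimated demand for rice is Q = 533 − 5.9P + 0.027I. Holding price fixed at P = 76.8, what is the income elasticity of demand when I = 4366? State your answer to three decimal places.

0.596

At P = 76.8, I = 4366: Q = 197.762.
Holding P constant, ∂Q/∂I = 0.027.
η_I = (∂Q/∂I)·(I/Q) = 0.027 × (4366/197.762) = 0.596.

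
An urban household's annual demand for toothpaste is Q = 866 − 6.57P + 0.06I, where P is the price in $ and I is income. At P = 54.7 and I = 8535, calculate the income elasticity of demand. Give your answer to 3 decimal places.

At P = 54.7, I = 8535: Q = 1018.721.
Holding P constant, ∂Q/∂I = 0.06.
η_I = (∂Q/∂I)·(I/Q) = 0.06 × (8535/1018.721) = 0.503.

0.503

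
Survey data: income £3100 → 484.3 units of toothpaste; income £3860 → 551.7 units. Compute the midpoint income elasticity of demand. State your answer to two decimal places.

ΔQ = 551.7 − 484.3 = 67.4; midpoint Q̄ = (484.3 + 551.7)/2 = 518.
ΔI = 3860 − 3100 = 760; midpoint Ī = (3100 + 3860)/2 = 3480.
η = (ΔQ/Q̄) ÷ (ΔI/Ī) = (67.4/518) ÷ (760/3480) = 0.60.

0.60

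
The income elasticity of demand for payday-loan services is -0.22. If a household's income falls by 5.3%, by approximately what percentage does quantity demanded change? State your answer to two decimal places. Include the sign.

1.17%

%ΔQ ≈ η × %ΔI = -0.22 × (-5.3%) = 1.17%.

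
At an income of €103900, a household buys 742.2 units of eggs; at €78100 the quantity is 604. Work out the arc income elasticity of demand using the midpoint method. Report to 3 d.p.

0.724

ΔQ = 604 − 742.2 = -138.2; midpoint Q̄ = (742.2 + 604)/2 = 673.1.
ΔI = 78100 − 103900 = -25800; midpoint Ī = (103900 + 78100)/2 = 91000.
η = (ΔQ/Q̄) ÷ (ΔI/Ī) = (-138.2/673.1) ÷ (-25800/91000) = 0.724.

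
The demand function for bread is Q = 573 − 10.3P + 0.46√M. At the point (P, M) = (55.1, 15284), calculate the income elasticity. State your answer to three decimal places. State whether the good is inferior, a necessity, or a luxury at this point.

At P = 55.1, M = 15284: Q = 62.339.
Holding P constant, ∂Q/∂M = 0.46/(2√M) = 0.00186041.
η_M = (∂Q/∂M)·(M/Q) = 0.00186041 × (15284/62.339) = 0.456.
Since 0 < η < 1, this is a necessity.

0.456 (necessity)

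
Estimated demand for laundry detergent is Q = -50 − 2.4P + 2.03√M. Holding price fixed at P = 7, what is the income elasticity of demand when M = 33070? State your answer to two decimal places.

At P = 7, M = 33070: Q = 302.359.
Holding P constant, ∂Q/∂M = 2.03/(2√M) = 0.00558147.
η_M = (∂Q/∂M)·(M/Q) = 0.00558147 × (33070/302.359) = 0.61.

0.61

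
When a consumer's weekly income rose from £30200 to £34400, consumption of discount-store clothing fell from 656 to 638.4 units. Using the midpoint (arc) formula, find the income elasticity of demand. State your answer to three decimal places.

-0.209

ΔQ = 638.4 − 656 = -17.6; midpoint Q̄ = (656 + 638.4)/2 = 647.2.
ΔI = 34400 − 30200 = 4200; midpoint Ī = (30200 + 34400)/2 = 32300.
η = (ΔQ/Q̄) ÷ (ΔI/Ī) = (-17.6/647.2) ÷ (4200/32300) = -0.209.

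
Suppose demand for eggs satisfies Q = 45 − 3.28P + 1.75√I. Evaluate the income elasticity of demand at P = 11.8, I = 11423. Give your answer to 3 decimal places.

At P = 11.8, I = 11423: Q = 193.333.
Holding P constant, ∂Q/∂I = 1.75/(2√I) = 0.00818687.
η_I = (∂Q/∂I)·(I/Q) = 0.00818687 × (11423/193.333) = 0.484.

0.484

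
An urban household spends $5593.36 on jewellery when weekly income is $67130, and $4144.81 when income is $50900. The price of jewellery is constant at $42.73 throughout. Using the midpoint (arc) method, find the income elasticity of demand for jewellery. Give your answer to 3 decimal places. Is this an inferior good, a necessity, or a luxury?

1.082 (luxury)

With a constant price, Q₁ = 5593.36/42.73 = 130.900 and Q₂ = 4144.81/42.73 = 97.000 (equivalently, work directly with expenditure since P cancels).
Midpoint %ΔQ = (4144.81 − 5593.36)/4869.09 = -0.29750; midpoint %ΔI = (50900 − 67130)/59015 = -0.27501.
η = -0.29750 / -0.27501 = 1.082.
η > 1 ⇒ luxury.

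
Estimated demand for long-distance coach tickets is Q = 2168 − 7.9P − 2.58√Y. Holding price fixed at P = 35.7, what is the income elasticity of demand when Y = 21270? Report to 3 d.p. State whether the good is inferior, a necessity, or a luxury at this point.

-0.125 (inferior good)

At P = 35.7, Y = 21270: Q = 1509.697.
Holding P constant, ∂Q/∂Y = -2.58/(2√Y) = -0.00884517.
η_Y = (∂Q/∂Y)·(Y/Q) = -0.00884517 × (21270/1509.697) = -0.125.
Since η < 0, this is an inferior good.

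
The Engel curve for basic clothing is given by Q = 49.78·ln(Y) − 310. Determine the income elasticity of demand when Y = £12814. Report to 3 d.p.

0.310

At Y = 12814: Q = 160.834.
dQ/dY = 49.78/Y = 0.00388481 at this income.
η = (dQ/dY)·(Y/Q) = 0.00388481 × (12814/160.834) = 0.310.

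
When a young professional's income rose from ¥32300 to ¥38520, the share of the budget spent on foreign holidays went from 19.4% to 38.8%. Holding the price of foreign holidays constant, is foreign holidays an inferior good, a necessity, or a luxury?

The budget share rises as income rises, so η > 1.

luxury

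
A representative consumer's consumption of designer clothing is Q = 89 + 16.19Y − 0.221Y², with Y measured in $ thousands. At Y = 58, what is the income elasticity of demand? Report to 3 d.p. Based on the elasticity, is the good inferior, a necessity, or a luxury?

-1.925 (inferior good)

At Y = 58: Q = 284.5760.
dQ/dY = 16.19 − 0.442Y = -9.44600.
η = (dQ/dY)·(Y/Q) = -9.44600 × (58/284.5760) = -1.925.
η < 0 ⇒ inferior good.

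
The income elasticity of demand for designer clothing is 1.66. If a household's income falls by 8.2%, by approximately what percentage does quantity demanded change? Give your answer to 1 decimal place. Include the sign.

-13.6%

%ΔQ ≈ η × %ΔI = 1.66 × (-8.2%) = -13.6%.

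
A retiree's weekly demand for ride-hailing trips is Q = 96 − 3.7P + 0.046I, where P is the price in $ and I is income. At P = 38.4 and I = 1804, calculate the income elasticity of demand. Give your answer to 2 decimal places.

2.25

At P = 38.4, I = 1804: Q = 36.904.
Holding P constant, ∂Q/∂I = 0.046.
η_I = (∂Q/∂I)·(I/Q) = 0.046 × (1804/36.904) = 2.25.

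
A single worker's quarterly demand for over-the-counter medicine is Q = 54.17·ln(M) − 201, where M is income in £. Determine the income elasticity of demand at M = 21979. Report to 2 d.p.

0.16

At M = 21979: Q = 340.583.
dQ/dM = 54.17/M = 0.00246463 at this income.
η = (dQ/dM)·(M/Q) = 0.00246463 × (21979/340.583) = 0.16.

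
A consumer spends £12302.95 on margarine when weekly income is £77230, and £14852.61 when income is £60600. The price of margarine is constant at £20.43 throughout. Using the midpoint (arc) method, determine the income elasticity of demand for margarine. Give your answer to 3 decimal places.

-0.778

With a constant price, Q₁ = 12302.95/20.43 = 602.200 and Q₂ = 14852.61/20.43 = 727.000 (equivalently, work directly with expenditure since P cancels).
Midpoint %ΔQ = (14852.61 − 12302.95)/13577.78 = 0.18778; midpoint %ΔI = (60600 − 77230)/68915 = -0.24131.
η = 0.18778 / -0.24131 = -0.778.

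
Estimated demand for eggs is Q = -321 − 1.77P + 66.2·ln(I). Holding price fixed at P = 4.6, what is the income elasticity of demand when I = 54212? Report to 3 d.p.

At P = 4.6, I = 54212: Q = 392.482.
Holding P constant, ∂Q/∂I = 66.2/I = 0.00122113.
η_I = (∂Q/∂I)·(I/Q) = 0.00122113 × (54212/392.482) = 0.169.

0.169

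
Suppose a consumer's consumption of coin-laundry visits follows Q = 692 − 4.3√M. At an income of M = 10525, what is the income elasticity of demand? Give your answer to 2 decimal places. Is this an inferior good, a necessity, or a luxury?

-0.88 (inferior good)

At M = 10525: Q = 250.857.
dQ/dM = -4.3/(2√M) = -0.0209569 at this income.
η = (dQ/dM)·(M/Q) = -0.0209569 × (10525/250.857) = -0.88.
Since η < 0, the good is an inferior good.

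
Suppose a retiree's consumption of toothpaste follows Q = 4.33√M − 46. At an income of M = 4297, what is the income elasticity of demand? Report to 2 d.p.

At M = 4297: Q = 237.838.
dQ/dM = 4.33/(2√M) = 0.0330275 at this income.
η = (dQ/dM)·(M/Q) = 0.0330275 × (4297/237.838) = 0.60.

0.60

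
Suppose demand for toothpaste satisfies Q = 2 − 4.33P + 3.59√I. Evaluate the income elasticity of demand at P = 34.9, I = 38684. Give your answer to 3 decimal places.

At P = 34.9, I = 38684: Q = 556.973.
Holding P constant, ∂Q/∂I = 3.59/(2√I) = 0.00912638.
η_I = (∂Q/∂I)·(I/Q) = 0.00912638 × (38684/556.973) = 0.634.

0.634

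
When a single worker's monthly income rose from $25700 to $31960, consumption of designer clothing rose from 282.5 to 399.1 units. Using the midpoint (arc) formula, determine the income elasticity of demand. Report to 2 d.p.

ΔQ = 399.1 − 282.5 = 116.6; midpoint Q̄ = (282.5 + 399.1)/2 = 340.8.
ΔI = 31960 − 25700 = 6260; midpoint Ī = (25700 + 31960)/2 = 28830.
η = (ΔQ/Q̄) ÷ (ΔI/Ī) = (116.6/340.8) ÷ (6260/28830) = 1.58.

1.58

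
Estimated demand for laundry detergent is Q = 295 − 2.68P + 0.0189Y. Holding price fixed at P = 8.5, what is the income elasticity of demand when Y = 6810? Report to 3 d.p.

At P = 8.5, Y = 6810: Q = 400.929.
Holding P constant, ∂Q/∂Y = 0.0189.
η_Y = (∂Q/∂Y)·(Y/Q) = 0.0189 × (6810/400.929) = 0.321.

0.321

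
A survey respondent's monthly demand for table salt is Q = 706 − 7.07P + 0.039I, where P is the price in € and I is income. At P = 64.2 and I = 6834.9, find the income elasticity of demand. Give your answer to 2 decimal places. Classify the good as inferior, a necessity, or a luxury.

At P = 64.2, I = 6834.9: Q = 518.667.
Holding P constant, ∂Q/∂I = 0.039.
η_I = (∂Q/∂I)·(I/Q) = 0.039 × (6834.9/518.667) = 0.51.
Since 0 < η < 1, this is a necessity.

0.51 (necessity)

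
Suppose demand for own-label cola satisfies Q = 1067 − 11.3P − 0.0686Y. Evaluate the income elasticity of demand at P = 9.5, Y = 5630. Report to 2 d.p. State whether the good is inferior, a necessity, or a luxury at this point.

-0.67 (inferior good)

At P = 9.5, Y = 5630: Q = 573.432.
Holding P constant, ∂Q/∂Y = −0.0686.
η_Y = (∂Q/∂Y)·(Y/Q) = -0.0686 × (5630/573.432) = -0.67.
Since η < 0, this is an inferior good.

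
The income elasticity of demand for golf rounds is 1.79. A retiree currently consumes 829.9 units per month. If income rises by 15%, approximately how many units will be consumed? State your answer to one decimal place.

1052.7

%ΔQ ≈ η × %ΔI = 1.79 × 15% = 26.85%.
New Q ≈ 829.9 × (1 + 0.2685) = 1052.7.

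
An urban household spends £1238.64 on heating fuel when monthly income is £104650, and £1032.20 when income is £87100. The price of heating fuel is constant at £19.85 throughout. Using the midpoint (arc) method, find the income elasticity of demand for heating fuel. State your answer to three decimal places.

With a constant price, Q₁ = 1238.64/19.85 = 62.400 and Q₂ = 1032.20/19.85 = 52.000 (equivalently, work directly with expenditure since P cancels).
Midpoint %ΔQ = (1032.20 − 1238.64)/1135.42 = -0.18182; midpoint %ΔI = (87100 − 104650)/95875 = -0.18305.
η = -0.18182 / -0.18305 = 0.993.

0.993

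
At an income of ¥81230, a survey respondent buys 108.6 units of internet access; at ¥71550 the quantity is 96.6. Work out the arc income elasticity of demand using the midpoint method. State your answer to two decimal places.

0.92

ΔQ = 96.6 − 108.6 = -12; midpoint Q̄ = (108.6 + 96.6)/2 = 102.6.
ΔI = 71550 − 81230 = -9680; midpoint Ī = (81230 + 71550)/2 = 76390.
η = (ΔQ/Q̄) ÷ (ΔI/Ī) = (-12/102.6) ÷ (-9680/76390) = 0.92.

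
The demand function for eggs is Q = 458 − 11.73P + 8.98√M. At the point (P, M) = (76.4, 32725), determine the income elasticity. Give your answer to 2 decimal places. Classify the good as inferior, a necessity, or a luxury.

0.68 (necessity)

At P = 76.4, M = 32725: Q = 1186.315.
Holding P constant, ∂Q/∂M = 8.98/(2√M) = 0.0248203.
η_M = (∂Q/∂M)·(M/Q) = 0.0248203 × (32725/1186.315) = 0.68.
Since 0 < η < 1, this is a necessity.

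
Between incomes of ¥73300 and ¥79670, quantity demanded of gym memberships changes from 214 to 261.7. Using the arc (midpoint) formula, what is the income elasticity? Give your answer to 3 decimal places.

ΔQ = 261.7 − 214 = 47.7; midpoint Q̄ = (214 + 261.7)/2 = 237.85.
ΔI = 79670 − 73300 = 6370; midpoint Ī = (73300 + 79670)/2 = 76485.
η = (ΔQ/Q̄) ÷ (ΔI/Ī) = (47.7/237.85) ÷ (6370/76485) = 2.408.

2.408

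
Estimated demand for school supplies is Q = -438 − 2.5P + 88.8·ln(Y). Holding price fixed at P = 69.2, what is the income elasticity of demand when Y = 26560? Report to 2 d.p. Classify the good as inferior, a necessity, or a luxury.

At P = 69.2, Y = 26560: Q = 293.620.
Holding P constant, ∂Q/∂Y = 88.8/Y = 0.00334337.
η_Y = (∂Q/∂Y)·(Y/Q) = 0.00334337 × (26560/293.620) = 0.30.
Since 0 < η < 1, this is a necessity.

0.30 (necessity)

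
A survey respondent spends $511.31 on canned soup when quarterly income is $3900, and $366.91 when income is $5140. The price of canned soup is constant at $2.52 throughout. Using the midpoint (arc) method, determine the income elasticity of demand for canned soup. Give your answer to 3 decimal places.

With a constant price, Q₁ = 511.31/2.52 = 202.901 and Q₂ = 366.91/2.52 = 145.599 (equivalently, work directly with expenditure since P cancels).
Midpoint %ΔQ = (366.91 − 511.31)/439.11 = -0.32885; midpoint %ΔI = (5140 − 3900)/4520 = 0.27434.
η = -0.32885 / 0.27434 = -1.199.

-1.199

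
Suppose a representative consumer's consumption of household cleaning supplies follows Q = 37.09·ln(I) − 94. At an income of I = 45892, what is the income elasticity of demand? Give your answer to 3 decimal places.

At I = 45892: Q = 304.126.
dQ/dI = 37.09/I = 0.000808202 at this income.
η = (dQ/dI)·(I/Q) = 0.000808202 × (45892/304.126) = 0.122.

0.122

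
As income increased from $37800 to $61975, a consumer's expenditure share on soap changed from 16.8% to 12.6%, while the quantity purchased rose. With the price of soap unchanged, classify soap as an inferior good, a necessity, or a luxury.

Quantity rises but the budget share falls as income rises, so 0 < η < 1.

necessity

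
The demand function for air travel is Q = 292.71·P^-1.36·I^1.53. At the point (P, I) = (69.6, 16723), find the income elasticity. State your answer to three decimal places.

For a multiplicative demand Q = A·P^α·I^β, the income elasticity is β everywhere.
Here β = 1.53, so η = 1.530.

1.530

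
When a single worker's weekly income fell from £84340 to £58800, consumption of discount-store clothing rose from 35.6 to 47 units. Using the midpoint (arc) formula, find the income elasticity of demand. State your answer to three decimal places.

-0.774

ΔQ = 47 − 35.6 = 11.4; midpoint Q̄ = (35.6 + 47)/2 = 41.3.
ΔI = 58800 − 84340 = -25540; midpoint Ī = (84340 + 58800)/2 = 71570.
η = (ΔQ/Q̄) ÷ (ΔI/Ī) = (11.4/41.3) ÷ (-25540/71570) = -0.774.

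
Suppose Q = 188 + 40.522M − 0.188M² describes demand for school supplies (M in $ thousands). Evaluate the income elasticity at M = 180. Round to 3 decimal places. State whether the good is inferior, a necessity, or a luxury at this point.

At M = 180: Q = 1390.7600.
dQ/dM = 40.522 − 0.376M = -27.15800.
η = (dQ/dM)·(M/Q) = -27.15800 × (180/1390.7600) = -3.515.
η < 0 ⇒ inferior good.

-3.515 (inferior good)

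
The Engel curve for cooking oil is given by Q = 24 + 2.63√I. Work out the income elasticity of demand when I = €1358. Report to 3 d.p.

0.401

At I = 1358: Q = 120.918.
dQ/dI = 2.63/(2√I) = 0.0356842 at this income.
η = (dQ/dI)·(I/Q) = 0.0356842 × (1358/120.918) = 0.401.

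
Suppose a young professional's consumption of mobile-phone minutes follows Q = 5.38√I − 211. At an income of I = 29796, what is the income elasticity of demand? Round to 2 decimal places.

0.65

At I = 29796: Q = 717.670.
dQ/dI = 5.38/(2√I) = 0.0155838 at this income.
η = (dQ/dI)·(I/Q) = 0.0155838 × (29796/717.670) = 0.65.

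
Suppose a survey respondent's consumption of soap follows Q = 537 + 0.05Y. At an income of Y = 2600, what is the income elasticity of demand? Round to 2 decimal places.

At Y = 2600: Q = 667.000.
dQ/dY = 0.05.
η = (dQ/dY)·(Y/Q) = 0.05 × (2600/667.000) = 0.19.

0.19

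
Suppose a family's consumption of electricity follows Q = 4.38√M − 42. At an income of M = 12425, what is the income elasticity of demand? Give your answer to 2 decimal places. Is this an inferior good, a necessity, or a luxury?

0.55 (necessity)

At M = 12425: Q = 446.228.
dQ/dM = 4.38/(2√M) = 0.019647 at this income.
η = (dQ/dM)·(M/Q) = 0.019647 × (12425/446.228) = 0.55.
Since 0 < η < 1, the good is a necessity.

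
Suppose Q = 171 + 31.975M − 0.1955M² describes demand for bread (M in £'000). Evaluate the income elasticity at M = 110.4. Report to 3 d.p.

At M = 110.4: Q = 1318.2547.
dQ/dM = 31.975 − 0.391M = -11.19140.
η = (dQ/dM)·(M/Q) = -11.19140 × (110.4/1318.2547) = -0.937.

-0.937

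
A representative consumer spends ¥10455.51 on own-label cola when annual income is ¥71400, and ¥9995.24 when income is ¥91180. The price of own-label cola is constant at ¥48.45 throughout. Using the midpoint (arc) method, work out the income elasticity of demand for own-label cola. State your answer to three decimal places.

With a constant price, Q₁ = 10455.51/48.45 = 215.800 and Q₂ = 9995.24/48.45 = 206.300 (equivalently, work directly with expenditure since P cancels).
Midpoint %ΔQ = (9995.24 − 10455.51)/10225.38 = -0.04501; midpoint %ΔI = (91180 − 71400)/81290 = 0.24333.
η = -0.04501 / 0.24333 = -0.185.

-0.185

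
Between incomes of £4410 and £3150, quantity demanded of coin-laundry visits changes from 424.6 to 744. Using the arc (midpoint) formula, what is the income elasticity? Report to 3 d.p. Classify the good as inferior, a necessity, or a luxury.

ΔQ = 744 − 424.6 = 319.4; midpoint Q̄ = (424.6 + 744)/2 = 584.3.
ΔI = 3150 − 4410 = -1260; midpoint Ī = (4410 + 3150)/2 = 3780.
η = (ΔQ/Q̄) ÷ (ΔI/Ī) = (319.4/584.3) ÷ (-1260/3780) = -1.640.
η < 0 ⇒ inferior good.

-1.640 (inferior good)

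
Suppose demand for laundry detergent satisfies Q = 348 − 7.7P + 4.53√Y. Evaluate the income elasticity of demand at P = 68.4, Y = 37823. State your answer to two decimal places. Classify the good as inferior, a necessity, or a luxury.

At P = 68.4, Y = 37823: Q = 702.321.
Holding P constant, ∂Q/∂Y = 4.53/(2√Y) = 0.0116464.
η_Y = (∂Q/∂Y)·(Y/Q) = 0.0116464 × (37823/702.321) = 0.63.
Since 0 < η < 1, this is a necessity.

0.63 (necessity)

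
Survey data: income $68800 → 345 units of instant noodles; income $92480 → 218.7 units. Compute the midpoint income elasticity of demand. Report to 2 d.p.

-1.53

ΔQ = 218.7 − 345 = -126.3; midpoint Q̄ = (345 + 218.7)/2 = 281.85.
ΔI = 92480 − 68800 = 23680; midpoint Ī = (68800 + 92480)/2 = 80640.
η = (ΔQ/Q̄) ÷ (ΔI/Ī) = (-126.3/281.85) ÷ (23680/80640) = -1.53.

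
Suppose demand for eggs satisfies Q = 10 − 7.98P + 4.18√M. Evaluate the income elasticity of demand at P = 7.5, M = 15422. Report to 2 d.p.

At P = 7.5, M = 15422: Q = 469.245.
Holding P constant, ∂Q/∂M = 4.18/(2√M) = 0.0168297.
η_M = (∂Q/∂M)·(M/Q) = 0.0168297 × (15422/469.245) = 0.55.

0.55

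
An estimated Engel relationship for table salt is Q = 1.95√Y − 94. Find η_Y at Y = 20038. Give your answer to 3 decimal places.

At Y = 20038: Q = 182.034.
dQ/dY = 1.95/(2√Y) = 0.00688775 at this income.
η = (dQ/dY)·(Y/Q) = 0.00688775 × (20038/182.034) = 0.758.

0.758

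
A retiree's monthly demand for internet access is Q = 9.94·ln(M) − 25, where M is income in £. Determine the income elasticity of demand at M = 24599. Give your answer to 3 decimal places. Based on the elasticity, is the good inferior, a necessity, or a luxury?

0.132 (necessity)

At M = 24599: Q = 75.498.
dQ/dM = 9.94/M = 0.000404081 at this income.
η = (dQ/dM)·(M/Q) = 0.000404081 × (24599/75.498) = 0.132.
Since 0 < η < 1, the good is a necessity.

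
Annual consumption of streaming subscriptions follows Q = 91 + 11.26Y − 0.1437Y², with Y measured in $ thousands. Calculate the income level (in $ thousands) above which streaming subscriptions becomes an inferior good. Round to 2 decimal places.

dQ/dY = 11.26 − 0.2874Y.
The good is inferior where dQ/dY < 0. Setting dQ/dY = 0 gives Y = 11.26 / 0.2874 = 39.18.

39.18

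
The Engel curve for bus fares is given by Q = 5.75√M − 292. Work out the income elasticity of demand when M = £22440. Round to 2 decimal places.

0.76

At M = 22440: Q = 569.349.
dQ/dM = 5.75/(2√M) = 0.0191923 at this income.
η = (dQ/dM)·(M/Q) = 0.0191923 × (22440/569.349) = 0.76.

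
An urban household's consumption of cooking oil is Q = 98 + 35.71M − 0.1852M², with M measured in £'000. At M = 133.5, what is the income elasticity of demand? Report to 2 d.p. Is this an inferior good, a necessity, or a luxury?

At M = 133.5: Q = 1564.6043.
dQ/dM = 35.71 − 0.3704M = -13.73840.
η = (dQ/dM)·(M/Q) = -13.73840 × (133.5/1564.6043) = -1.17.
η < 0 ⇒ inferior good.

-1.17 (inferior good)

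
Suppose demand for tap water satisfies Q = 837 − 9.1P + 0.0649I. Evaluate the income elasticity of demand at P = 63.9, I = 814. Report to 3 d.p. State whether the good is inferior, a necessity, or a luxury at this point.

0.171 (necessity)

At P = 63.9, I = 814: Q = 308.339.
Holding P constant, ∂Q/∂I = 0.0649.
η_I = (∂Q/∂I)·(I/Q) = 0.0649 × (814/308.339) = 0.171.
Since 0 < η < 1, this is a necessity.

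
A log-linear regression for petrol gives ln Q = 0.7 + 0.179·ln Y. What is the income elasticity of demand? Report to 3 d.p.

In a log-linear demand, the coefficient on ln Y is the income elasticity.
So η = 0.179.

0.179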